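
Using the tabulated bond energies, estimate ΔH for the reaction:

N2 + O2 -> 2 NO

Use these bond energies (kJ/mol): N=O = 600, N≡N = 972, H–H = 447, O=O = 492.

ΔH ≈ +264 kJ

Bonds broken (reactants):
  N≡N: 1 × 972 = 972
  O=O: 1 × 492 = 492
  Σ(broken) = 1464 kJ
Bonds formed (products):
  N=O: 2 × 600 = 1200
  Σ(formed) = 1200 kJ
ΔH = Σ(broken) − Σ(formed) = 1464 − 1200 = +264 kJ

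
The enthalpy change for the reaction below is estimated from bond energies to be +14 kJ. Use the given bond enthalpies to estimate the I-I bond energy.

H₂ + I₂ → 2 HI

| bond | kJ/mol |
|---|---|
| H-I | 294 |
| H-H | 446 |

D(I-I) ≈ 156 kJ/mol

Let D be the I-I bond energy.
Σ(broken) = 1×446 + 1×D = 446 + D
Σ(formed) = 2×294 = 588
ΔH = Σ(broken) − Σ(formed) = (446 + D) − (588) = −142 + D
Setting this equal to +14 kJ gives D = 156 kJ/mol.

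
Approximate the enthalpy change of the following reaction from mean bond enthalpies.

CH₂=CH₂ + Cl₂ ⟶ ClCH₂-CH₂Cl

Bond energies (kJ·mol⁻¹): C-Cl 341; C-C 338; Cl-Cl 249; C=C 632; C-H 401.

ΔH ≈ −139 kJ

Bonds broken (reactants):
  C-H: 4 × 401 = 1604
  C=C: 1 × 632 = 632
  Cl-Cl: 1 × 249 = 249
  Σ(broken) = 2485 kJ
Bonds formed (products):
  C-C: 1 × 338 = 338
  C-Cl: 2 × 341 = 682
  C-H: 4 × 401 = 1604
  Σ(formed) = 2624 kJ
ΔH = Σ(broken) − Σ(formed) = 2485 − 2624 = −139 kJ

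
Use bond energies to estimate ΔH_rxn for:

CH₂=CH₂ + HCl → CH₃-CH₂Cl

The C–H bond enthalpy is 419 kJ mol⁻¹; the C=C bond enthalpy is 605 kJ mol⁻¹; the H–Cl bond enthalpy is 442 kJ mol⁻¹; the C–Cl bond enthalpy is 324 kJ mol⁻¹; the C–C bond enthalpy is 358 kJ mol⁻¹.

ΔH ≈ −54 kJ

Bonds broken (reactants):
  C–H: 4 × 419 = 1676
  C=C: 1 × 605 = 605
  H–Cl: 1 × 442 = 442
  Σ(broken) = 2723 kJ
Bonds formed (products):
  C–C: 1 × 358 = 358
  C–Cl: 1 × 324 = 324
  C–H: 5 × 419 = 2095
  Σ(formed) = 2777 kJ
ΔH = Σ(broken) − Σ(formed) = 2723 − 2777 = −54 kJ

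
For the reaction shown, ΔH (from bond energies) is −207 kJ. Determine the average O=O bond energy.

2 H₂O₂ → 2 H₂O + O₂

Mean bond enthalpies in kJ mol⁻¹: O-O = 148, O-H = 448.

Let D be the O=O bond energy.
Σ(broken) = 4×448 + 2×148 = 2088
Σ(formed) = 4×448 + 1×D = 1792 + D
ΔH = Σ(broken) − Σ(formed) = (2088) − (1792 + D) = +296 − D
Setting this equal to −207 kJ gives D = 503 kJ/mol.

D(O=O) ≈ 503 kJ/mol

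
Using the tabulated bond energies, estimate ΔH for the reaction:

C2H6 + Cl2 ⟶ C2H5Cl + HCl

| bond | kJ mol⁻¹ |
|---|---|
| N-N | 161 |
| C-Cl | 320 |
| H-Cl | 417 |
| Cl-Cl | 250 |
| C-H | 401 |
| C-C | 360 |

ΔH ≈ −86 kJ

Bonds broken (reactants):
  C-C: 1 × 360 = 360
  C-H: 6 × 401 = 2406
  Cl-Cl: 1 × 250 = 250
  Σ(broken) = 3016 kJ
Bonds formed (products):
  C-C: 1 × 360 = 360
  C-Cl: 1 × 320 = 320
  C-H: 5 × 401 = 2005
  H-Cl: 1 × 417 = 417
  Σ(formed) = 3102 kJ
ΔH = Σ(broken) − Σ(formed) = 3016 − 3102 = −86 kJ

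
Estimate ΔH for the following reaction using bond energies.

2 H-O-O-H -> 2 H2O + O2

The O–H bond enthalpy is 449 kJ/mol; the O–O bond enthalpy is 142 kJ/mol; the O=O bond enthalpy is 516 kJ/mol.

ΔH ≈ −232 kJ

Bonds broken (reactants):
  O–H: 4 × 449 = 1796
  O–O: 2 × 142 = 284
  Σ(broken) = 2080 kJ
Bonds formed (products):
  O–H: 4 × 449 = 1796
  O=O: 1 × 516 = 516
  Σ(formed) = 2312 kJ
ΔH = Σ(broken) − Σ(formed) = 2080 − 2312 = −232 kJ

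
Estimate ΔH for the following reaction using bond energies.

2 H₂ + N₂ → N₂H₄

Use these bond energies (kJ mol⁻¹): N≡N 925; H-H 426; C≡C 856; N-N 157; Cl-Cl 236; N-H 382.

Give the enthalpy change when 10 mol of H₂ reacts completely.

Bonds broken (reactants):
  H-H: 2 × 426 = 852
  N≡N: 1 × 925 = 925
  Σ(broken) = 1777 kJ
Bonds formed (products):
  N-H: 4 × 382 = 1528
  N-N: 1 × 157 = 157
  Σ(formed) = 1685 kJ
ΔH = Σ(broken) − Σ(formed) = 1777 − 1685 = +92 kJ
For 5× the reaction as written: 5 × (+92) = +460 kJ

ΔH = +460 kJ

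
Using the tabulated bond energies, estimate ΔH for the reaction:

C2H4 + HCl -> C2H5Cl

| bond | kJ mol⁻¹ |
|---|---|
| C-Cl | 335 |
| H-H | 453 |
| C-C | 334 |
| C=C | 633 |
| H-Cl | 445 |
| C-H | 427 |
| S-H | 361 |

ΔH ≈ −18 kJ

Bonds broken (reactants):
  C-H: 4 × 427 = 1708
  C=C: 1 × 633 = 633
  H-Cl: 1 × 445 = 445
  Σ(broken) = 2786 kJ
Bonds formed (products):
  C-C: 1 × 334 = 334
  C-Cl: 1 × 335 = 335
  C-H: 5 × 427 = 2135
  Σ(formed) = 2804 kJ
ΔH = Σ(broken) − Σ(formed) = 2786 − 2804 = −18 kJ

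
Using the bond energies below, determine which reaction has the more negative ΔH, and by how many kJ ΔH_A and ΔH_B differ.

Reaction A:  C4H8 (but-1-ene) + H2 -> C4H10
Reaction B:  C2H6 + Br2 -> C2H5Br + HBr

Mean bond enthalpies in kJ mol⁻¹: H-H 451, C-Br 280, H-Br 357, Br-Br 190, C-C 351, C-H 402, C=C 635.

Reaction A:
  Bonds broken (reactants):
    C-C: 2 × 351 = 702
    C-H: 8 × 402 = 3216
    C=C: 1 × 635 = 635
    H-H: 1 × 451 = 451
    Σ(broken) = 5004 kJ
  Bonds formed (products):
    C-C: 3 × 351 = 1053
    C-H: 10 × 402 = 4020
    Σ(formed) = 5073 kJ
  ΔH_A = 5004 − 5073 = −69 kJ
Reaction B:
  Bonds broken (reactants):
    Br-Br: 1 × 190 = 190
    C-C: 1 × 351 = 351
    C-H: 6 × 402 = 2412
    Σ(broken) = 2953 kJ
  Bonds formed (products):
    C-Br: 1 × 280 = 280
    C-C: 1 × 351 = 351
    C-H: 5 × 402 = 2010
    H-Br: 1 × 357 = 357
    Σ(formed) = 2998 kJ
  ΔH_B = 2953 − 2998 = −45 kJ
ΔH_A − ΔH_B = −24 kJ, so reaction A has the more negative ΔH; |ΔH_A − ΔH_B| = 24 kJ.

Reaction A, by 24 kJ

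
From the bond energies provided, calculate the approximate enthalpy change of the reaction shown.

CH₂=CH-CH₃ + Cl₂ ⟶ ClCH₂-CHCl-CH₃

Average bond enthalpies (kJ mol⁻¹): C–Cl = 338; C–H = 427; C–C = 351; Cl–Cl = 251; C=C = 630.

Bonds broken (reactants):
  C–C: 1 × 351 = 351
  C–H: 6 × 427 = 2562
  C=C: 1 × 630 = 630
  Cl–Cl: 1 × 251 = 251
  Σ(broken) = 3794 kJ
Bonds formed (products):
  C–C: 2 × 351 = 702
  C–Cl: 2 × 338 = 676
  C–H: 6 × 427 = 2562
  Σ(formed) = 3940 kJ
ΔH = Σ(broken) − Σ(formed) = 3794 − 3940 = −146 kJ

ΔH ≈ −146 kJ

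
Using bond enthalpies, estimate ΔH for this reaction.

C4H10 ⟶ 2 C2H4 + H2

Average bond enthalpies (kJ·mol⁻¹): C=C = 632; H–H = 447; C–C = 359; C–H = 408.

Bonds broken (reactants):
  C–C: 3 × 359 = 1077
  C–H: 10 × 408 = 4080
  Σ(broken) = 5157 kJ
Bonds formed (products):
  C–H: 8 × 408 = 3264
  C=C: 2 × 632 = 1264
  H–H: 1 × 447 = 447
  Σ(formed) = 4975 kJ
ΔH = Σ(broken) − Σ(formed) = 5157 − 4975 = +182 kJ

ΔH ≈ +182 kJ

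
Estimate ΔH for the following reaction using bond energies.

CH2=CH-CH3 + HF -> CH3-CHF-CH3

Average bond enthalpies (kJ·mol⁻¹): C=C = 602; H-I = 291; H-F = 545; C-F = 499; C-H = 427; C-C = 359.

Bonds broken (reactants):
  C-C: 1 × 359 = 359
  C-H: 6 × 427 = 2562
  C=C: 1 × 602 = 602
  H-F: 1 × 545 = 545
  Σ(broken) = 4068 kJ
Bonds formed (products):
  C-C: 2 × 359 = 718
  C-F: 1 × 499 = 499
  C-H: 7 × 427 = 2989
  Σ(formed) = 4206 kJ
ΔH = Σ(broken) − Σ(formed) = 4068 − 4206 = −138 kJ

ΔH ≈ −138 kJ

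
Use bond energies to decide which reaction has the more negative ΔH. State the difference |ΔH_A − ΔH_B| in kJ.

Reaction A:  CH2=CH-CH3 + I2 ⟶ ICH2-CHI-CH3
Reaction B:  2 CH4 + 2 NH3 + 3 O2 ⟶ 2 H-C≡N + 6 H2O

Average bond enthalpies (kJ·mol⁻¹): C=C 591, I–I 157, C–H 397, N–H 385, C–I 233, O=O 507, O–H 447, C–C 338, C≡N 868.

Reaction A:
  Bonds broken (reactants):
    C–C: 1 × 338 = 338
    C–H: 6 × 397 = 2382
    C=C: 1 × 591 = 591
    I–I: 1 × 157 = 157
    Σ(broken) = 3468 kJ
  Bonds formed (products):
    C–C: 2 × 338 = 676
    C–H: 6 × 397 = 2382
    C–I: 2 × 233 = 466
    Σ(formed) = 3524 kJ
  ΔH_A = 3468 − 3524 = −56 kJ
Reaction B:
  Bonds broken (reactants):
    C–H: 8 × 397 = 3176
    N–H: 6 × 385 = 2310
    O=O: 3 × 507 = 1521
    Σ(broken) = 7007 kJ
  Bonds formed (products):
    C≡N: 2 × 868 = 1736
    C–H: 2 × 397 = 794
    O–H: 12 × 447 = 5364
    Σ(formed) = 7894 kJ
  ΔH_B = 7007 − 7894 = −887 kJ
ΔH_A − ΔH_B = +831 kJ, so reaction B has the more negative ΔH; |ΔH_A − ΔH_B| = 831 kJ.

Reaction B, by 831 kJ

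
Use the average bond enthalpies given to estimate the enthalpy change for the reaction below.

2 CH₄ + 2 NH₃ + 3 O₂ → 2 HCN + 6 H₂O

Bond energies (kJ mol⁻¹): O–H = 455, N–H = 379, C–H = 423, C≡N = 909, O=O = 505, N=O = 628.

Bonds broken (reactants):
  C–H: 8 × 423 = 3384
  N–H: 6 × 379 = 2274
  O=O: 3 × 505 = 1515
  Σ(broken) = 7173 kJ
Bonds formed (products):
  C≡N: 2 × 909 = 1818
  C–H: 2 × 423 = 846
  O–H: 12 × 455 = 5460
  Σ(formed) = 8124 kJ
ΔH = Σ(broken) − Σ(formed) = 7173 − 8124 = −951 kJ

ΔH ≈ −951 kJ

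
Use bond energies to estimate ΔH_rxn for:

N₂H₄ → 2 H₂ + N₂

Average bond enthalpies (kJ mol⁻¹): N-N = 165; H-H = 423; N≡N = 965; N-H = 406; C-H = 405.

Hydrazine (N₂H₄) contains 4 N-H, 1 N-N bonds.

Bonds broken (reactants):
  N-H: 4 × 406 = 1624
  N-N: 1 × 165 = 165
  Σ(broken) = 1789 kJ
Bonds formed (products):
  H-H: 2 × 423 = 846
  N≡N: 1 × 965 = 965
  Σ(formed) = 1811 kJ
ΔH = Σ(broken) − Σ(formed) = 1789 − 1811 = −22 kJ

ΔH ≈ −22 kJ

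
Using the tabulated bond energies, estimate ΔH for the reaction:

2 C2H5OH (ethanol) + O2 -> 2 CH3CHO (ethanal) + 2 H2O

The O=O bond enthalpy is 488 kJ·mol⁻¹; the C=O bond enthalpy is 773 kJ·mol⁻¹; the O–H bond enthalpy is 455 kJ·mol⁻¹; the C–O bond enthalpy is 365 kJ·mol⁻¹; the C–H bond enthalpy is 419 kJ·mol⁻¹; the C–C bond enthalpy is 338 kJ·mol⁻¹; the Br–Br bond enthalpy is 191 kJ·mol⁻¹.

ΔH ≈ −400 kJ

Bonds broken (reactants):
  C–C: 2 × 338 = 676
  C–H: 10 × 419 = 4190
  C–O: 2 × 365 = 730
  O–H: 2 × 455 = 910
  O=O: 1 × 488 = 488
  Σ(broken) = 6994 kJ
Bonds formed (products):
  C–C: 2 × 338 = 676
  C–H: 8 × 419 = 3352
  C=O: 2 × 773 = 1546
  O–H: 4 × 455 = 1820
  Σ(formed) = 7394 kJ
ΔH = Σ(broken) − Σ(formed) = 6994 − 7394 = −400 kJ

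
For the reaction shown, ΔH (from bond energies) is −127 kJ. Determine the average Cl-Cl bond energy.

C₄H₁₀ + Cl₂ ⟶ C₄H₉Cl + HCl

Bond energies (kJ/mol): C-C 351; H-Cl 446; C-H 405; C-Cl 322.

D(Cl-Cl) ≈ 236 kJ/mol

Let D be the Cl-Cl bond energy.
Σ(broken) = 3×351 + 10×405 + 1×D = 5103 + D
Σ(formed) = 3×351 + 1×322 + 9×405 + 1×446 = 5466
ΔH = Σ(broken) − Σ(formed) = (5103 + D) − (5466) = −363 + D
Setting this equal to −127 kJ gives D = 236 kJ/mol.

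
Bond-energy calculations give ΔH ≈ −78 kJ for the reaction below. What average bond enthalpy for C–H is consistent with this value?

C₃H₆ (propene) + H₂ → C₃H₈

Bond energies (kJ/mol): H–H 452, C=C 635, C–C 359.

D(C–H) ≈ 403 kJ/mol

Let D be the C–H bond energy.
Σ(broken) = 1×359 + 6×D + 1×635 + 1×452 = 1446 + 6D
Σ(formed) = 2×359 + 8×D = 718 + 8D
ΔH = Σ(broken) − Σ(formed) = (1446 + 6D) − (718 + 8D) = +728 − 2D
Setting this equal to −78 kJ gives 2D = 806, so D = 403 kJ/mol.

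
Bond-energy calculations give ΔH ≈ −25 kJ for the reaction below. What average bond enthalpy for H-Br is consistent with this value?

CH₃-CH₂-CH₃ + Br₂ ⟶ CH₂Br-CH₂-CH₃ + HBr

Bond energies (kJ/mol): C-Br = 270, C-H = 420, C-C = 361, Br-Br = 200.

D(H-Br) ≈ 375 kJ/mol

Let D be the H-Br bond energy.
Σ(broken) = 1×200 + 2×361 + 8×420 = 4282
Σ(formed) = 1×270 + 2×361 + 7×420 + 1×D = 3932 + D
ΔH = Σ(broken) − Σ(formed) = (4282) − (3932 + D) = +350 − D
Setting this equal to −25 kJ gives D = 375 kJ/mol.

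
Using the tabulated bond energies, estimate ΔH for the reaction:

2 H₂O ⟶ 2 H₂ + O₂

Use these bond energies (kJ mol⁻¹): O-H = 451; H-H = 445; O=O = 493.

ΔH ≈ +421 kJ

Bonds broken (reactants):
  O-H: 4 × 451 = 1804
  Σ(broken) = 1804 kJ
Bonds formed (products):
  H-H: 2 × 445 = 890
  O=O: 1 × 493 = 493
  Σ(formed) = 1383 kJ
ΔH = Σ(broken) − Σ(formed) = 1804 − 1383 = +421 kJ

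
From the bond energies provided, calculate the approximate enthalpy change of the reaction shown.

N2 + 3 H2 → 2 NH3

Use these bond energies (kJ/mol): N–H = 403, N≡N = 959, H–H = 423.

ΔH ≈ −190 kJ

Bonds broken (reactants):
  H–H: 3 × 423 = 1269
  N≡N: 1 × 959 = 959
  Σ(broken) = 2228 kJ
Bonds formed (products):
  N–H: 6 × 403 = 2418
  Σ(formed) = 2418 kJ
ΔH = Σ(broken) − Σ(formed) = 2228 − 2418 = −190 kJ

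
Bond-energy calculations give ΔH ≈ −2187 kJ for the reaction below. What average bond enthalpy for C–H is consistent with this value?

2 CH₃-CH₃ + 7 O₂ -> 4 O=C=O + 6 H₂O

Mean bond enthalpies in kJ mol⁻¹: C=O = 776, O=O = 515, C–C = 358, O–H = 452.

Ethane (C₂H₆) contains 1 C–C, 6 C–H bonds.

Let D be the C–H bond energy.
Σ(broken) = 2×358 + 12×D + 7×515 = 4321 + 12D
Σ(formed) = 8×776 + 12×452 = 11632
ΔH = Σ(broken) − Σ(formed) = (4321 + 12D) − (11632) = −7311 + 12D
Setting this equal to −2187 kJ gives 12D = 5124, so D = 427 kJ/mol.

D(C–H) ≈ 427 kJ/mol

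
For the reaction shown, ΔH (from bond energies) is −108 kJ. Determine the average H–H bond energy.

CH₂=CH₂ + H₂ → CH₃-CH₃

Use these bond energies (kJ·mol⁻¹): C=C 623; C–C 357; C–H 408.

D(H–H) ≈ 442 kJ/mol

Let D be the H–H bond energy.
Σ(broken) = 4×408 + 1×623 + 1×D = 2255 + D
Σ(formed) = 1×357 + 6×408 = 2805
ΔH = Σ(broken) − Σ(formed) = (2255 + D) − (2805) = −550 + D
Setting this equal to −108 kJ gives D = 442 kJ/mol.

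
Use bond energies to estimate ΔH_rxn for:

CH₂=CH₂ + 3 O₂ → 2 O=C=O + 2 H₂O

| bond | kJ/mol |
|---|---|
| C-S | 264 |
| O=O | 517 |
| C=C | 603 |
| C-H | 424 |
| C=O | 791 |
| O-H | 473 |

ΔH ≈ −1206 kJ

Bonds broken (reactants):
  C-H: 4 × 424 = 1696
  C=C: 1 × 603 = 603
  O=O: 3 × 517 = 1551
  Σ(broken) = 3850 kJ
Bonds formed (products):
  C=O: 4 × 791 = 3164
  O-H: 4 × 473 = 1892
  Σ(formed) = 5056 kJ
ΔH = Σ(broken) − Σ(formed) = 3850 − 5056 = −1206 kJ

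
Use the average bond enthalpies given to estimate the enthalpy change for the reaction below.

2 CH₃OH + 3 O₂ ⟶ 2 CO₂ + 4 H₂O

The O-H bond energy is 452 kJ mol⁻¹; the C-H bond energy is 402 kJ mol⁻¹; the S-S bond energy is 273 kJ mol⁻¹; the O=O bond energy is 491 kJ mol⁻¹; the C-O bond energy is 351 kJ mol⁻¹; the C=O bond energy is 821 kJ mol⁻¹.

Bonds broken (reactants):
  C-H: 6 × 402 = 2412
  C-O: 2 × 351 = 702
  O-H: 2 × 452 = 904
  O=O: 3 × 491 = 1473
  Σ(broken) = 5491 kJ
Bonds formed (products):
  C=O: 4 × 821 = 3284
  O-H: 8 × 452 = 3616
  Σ(formed) = 6900 kJ
ΔH = Σ(broken) − Σ(formed) = 5491 − 6900 = −1409 kJ

ΔH ≈ −1409 kJ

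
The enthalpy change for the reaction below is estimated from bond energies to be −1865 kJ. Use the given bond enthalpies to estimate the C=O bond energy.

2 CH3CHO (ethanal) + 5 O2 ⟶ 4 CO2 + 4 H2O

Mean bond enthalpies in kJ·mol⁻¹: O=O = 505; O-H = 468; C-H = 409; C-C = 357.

D(C=O) ≈ 772 kJ/mol

Let D be the C=O bond energy.
Σ(broken) = 2×357 + 8×409 + 2×D + 5×505 = 6511 + 2D
Σ(formed) = 8×D + 8×468 = 3744 + 8D
ΔH = Σ(broken) − Σ(formed) = (6511 + 2D) − (3744 + 8D) = +2767 − 6D
Setting this equal to −1865 kJ gives 6D = 4632, so D = 772 kJ/mol.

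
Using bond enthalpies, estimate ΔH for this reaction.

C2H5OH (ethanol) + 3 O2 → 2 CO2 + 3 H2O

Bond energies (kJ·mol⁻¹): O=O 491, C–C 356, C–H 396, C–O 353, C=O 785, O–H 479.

Bonds broken (reactants):
  C–C: 1 × 356 = 356
  C–H: 5 × 396 = 1980
  C–O: 1 × 353 = 353
  O–H: 1 × 479 = 479
  O=O: 3 × 491 = 1473
  Σ(broken) = 4641 kJ
Bonds formed (products):
  C=O: 4 × 785 = 3140
  O–H: 6 × 479 = 2874
  Σ(formed) = 6014 kJ
ΔH = Σ(broken) − Σ(formed) = 4641 − 6014 = −1373 kJ

ΔH ≈ −1373 kJ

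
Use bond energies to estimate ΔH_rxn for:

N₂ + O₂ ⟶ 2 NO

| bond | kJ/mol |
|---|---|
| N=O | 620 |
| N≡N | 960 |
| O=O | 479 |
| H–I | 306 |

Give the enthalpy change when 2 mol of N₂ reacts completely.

ΔH = +398 kJ

Bonds broken (reactants):
  N≡N: 1 × 960 = 960
  O=O: 1 × 479 = 479
  Σ(broken) = 1439 kJ
Bonds formed (products):
  N=O: 2 × 620 = 1240
  Σ(formed) = 1240 kJ
ΔH = Σ(broken) − Σ(formed) = 1439 − 1240 = +199 kJ
For 2× the reaction as written: 2 × (+199) = +398 kJ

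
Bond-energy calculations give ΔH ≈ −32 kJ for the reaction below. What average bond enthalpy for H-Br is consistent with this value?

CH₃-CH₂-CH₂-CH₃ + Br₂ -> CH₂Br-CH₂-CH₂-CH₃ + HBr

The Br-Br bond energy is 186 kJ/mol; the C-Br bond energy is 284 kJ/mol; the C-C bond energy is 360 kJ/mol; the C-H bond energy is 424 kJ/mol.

D(H-Br) ≈ 358 kJ/mol

Let D be the H-Br bond energy.
Σ(broken) = 1×186 + 3×360 + 10×424 = 5506
Σ(formed) = 1×284 + 3×360 + 9×424 + 1×D = 5180 + D
ΔH = Σ(broken) − Σ(formed) = (5506) − (5180 + D) = +326 − D
Setting this equal to −32 kJ gives D = 358 kJ/mol.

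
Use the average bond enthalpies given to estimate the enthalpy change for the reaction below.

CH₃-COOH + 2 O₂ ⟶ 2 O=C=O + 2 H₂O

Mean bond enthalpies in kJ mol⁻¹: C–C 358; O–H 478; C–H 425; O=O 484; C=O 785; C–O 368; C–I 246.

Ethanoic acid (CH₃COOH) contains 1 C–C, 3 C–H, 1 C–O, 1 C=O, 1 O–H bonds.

Bonds broken (reactants):
  C–C: 1 × 358 = 358
  C–H: 3 × 425 = 1275
  C–O: 1 × 368 = 368
  C=O: 1 × 785 = 785
  O–H: 1 × 478 = 478
  O=O: 2 × 484 = 968
  Σ(broken) = 4232 kJ
Bonds formed (products):
  C=O: 4 × 785 = 3140
  O–H: 4 × 478 = 1912
  Σ(formed) = 5052 kJ
ΔH = Σ(broken) − Σ(formed) = 4232 − 5052 = −820 kJ

ΔH ≈ −820 kJ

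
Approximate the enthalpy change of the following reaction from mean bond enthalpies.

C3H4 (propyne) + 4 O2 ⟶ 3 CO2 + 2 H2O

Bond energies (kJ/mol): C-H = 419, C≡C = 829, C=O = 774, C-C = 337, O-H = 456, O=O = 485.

Bonds broken (reactants):
  C≡C: 1 × 829 = 829
  C-C: 1 × 337 = 337
  C-H: 4 × 419 = 1676
  O=O: 4 × 485 = 1940
  Σ(broken) = 4782 kJ
Bonds formed (products):
  C=O: 6 × 774 = 4644
  O-H: 4 × 456 = 1824
  Σ(formed) = 6468 kJ
ΔH = Σ(broken) − Σ(formed) = 4782 − 6468 = −1686 kJ

ΔH ≈ −1686 kJ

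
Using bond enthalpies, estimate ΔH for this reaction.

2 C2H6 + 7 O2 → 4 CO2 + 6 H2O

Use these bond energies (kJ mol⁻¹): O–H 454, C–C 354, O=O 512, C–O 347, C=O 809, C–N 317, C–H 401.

Bonds broken (reactants):
  C–C: 2 × 354 = 708
  C–H: 12 × 401 = 4812
  O=O: 7 × 512 = 3584
  Σ(broken) = 9104 kJ
Bonds formed (products):
  C=O: 8 × 809 = 6472
  O–H: 12 × 454 = 5448
  Σ(formed) = 11920 kJ
ΔH = Σ(broken) − Σ(formed) = 9104 − 11920 = −2816 kJ

ΔH ≈ −2816 kJ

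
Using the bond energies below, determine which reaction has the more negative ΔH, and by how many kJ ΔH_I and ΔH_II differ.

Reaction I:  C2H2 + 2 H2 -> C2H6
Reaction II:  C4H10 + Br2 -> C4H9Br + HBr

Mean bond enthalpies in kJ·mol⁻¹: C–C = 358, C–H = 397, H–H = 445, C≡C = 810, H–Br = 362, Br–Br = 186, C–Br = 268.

Reaction I:
  Bonds broken (reactants):
    C≡C: 1 × 810 = 810
    C–H: 2 × 397 = 794
    H–H: 2 × 445 = 890
    Σ(broken) = 2494 kJ
  Bonds formed (products):
    C–C: 1 × 358 = 358
    C–H: 6 × 397 = 2382
    Σ(formed) = 2740 kJ
  ΔH_I = 2494 − 2740 = −246 kJ
Reaction II:
  Bonds broken (reactants):
    Br–Br: 1 × 186 = 186
    C–C: 3 × 358 = 1074
    C–H: 10 × 397 = 3970
    Σ(broken) = 5230 kJ
  Bonds formed (products):
    C–Br: 1 × 268 = 268
    C–C: 3 × 358 = 1074
    C–H: 9 × 397 = 3573
    H–Br: 1 × 362 = 362
    Σ(formed) = 5277 kJ
  ΔH_II = 5230 − 5277 = −47 kJ
ΔH_I − ΔH_II = −199 kJ, so reaction I has the more negative ΔH; |ΔH_I − ΔH_II| = 199 kJ.

Reaction I, by 199 kJ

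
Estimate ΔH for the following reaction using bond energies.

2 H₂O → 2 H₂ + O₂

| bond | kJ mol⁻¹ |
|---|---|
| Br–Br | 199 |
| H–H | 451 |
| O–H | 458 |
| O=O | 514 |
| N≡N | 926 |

Bonds broken (reactants):
  O–H: 4 × 458 = 1832
  Σ(broken) = 1832 kJ
Bonds formed (products):
  H–H: 2 × 451 = 902
  O=O: 1 × 514 = 514
  Σ(formed) = 1416 kJ
ΔH = Σ(broken) − Σ(formed) = 1832 − 1416 = +416 kJ

ΔH ≈ +416 kJ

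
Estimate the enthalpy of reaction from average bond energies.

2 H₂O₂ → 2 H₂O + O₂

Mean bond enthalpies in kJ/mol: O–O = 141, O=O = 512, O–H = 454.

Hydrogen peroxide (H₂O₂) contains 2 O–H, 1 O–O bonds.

ΔH ≈ −230 kJ

Bonds broken (reactants):
  O–H: 4 × 454 = 1816
  O–O: 2 × 141 = 282
  Σ(broken) = 2098 kJ
Bonds formed (products):
  O–H: 4 × 454 = 1816
  O=O: 1 × 512 = 512
  Σ(formed) = 2328 kJ
ΔH = Σ(broken) − Σ(formed) = 2098 − 2328 = −230 kJ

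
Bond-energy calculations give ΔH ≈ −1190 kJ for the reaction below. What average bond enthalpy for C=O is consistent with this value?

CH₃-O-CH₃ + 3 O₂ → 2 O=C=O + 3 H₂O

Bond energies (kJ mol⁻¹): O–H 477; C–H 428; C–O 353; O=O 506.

Let D be the C=O bond energy.
Σ(broken) = 6×428 + 2×353 + 3×506 = 4792
Σ(formed) = 4×D + 6×477 = 2862 + 4D
ΔH = Σ(broken) − Σ(formed) = (4792) − (2862 + 4D) = +1930 − 4D
Setting this equal to −1190 kJ gives 4D = 3120, so D = 780 kJ/mol.

D(C=O) ≈ 780 kJ/mol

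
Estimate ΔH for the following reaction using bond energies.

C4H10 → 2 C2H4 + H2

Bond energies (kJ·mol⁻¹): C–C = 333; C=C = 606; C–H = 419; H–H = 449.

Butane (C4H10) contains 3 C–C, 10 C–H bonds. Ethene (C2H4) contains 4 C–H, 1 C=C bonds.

ΔH ≈ +176 kJ

Bonds broken (reactants):
  C–C: 3 × 333 = 999
  C–H: 10 × 419 = 4190
  Σ(broken) = 5189 kJ
Bonds formed (products):
  C–H: 8 × 419 = 3352
  C=C: 2 × 606 = 1212
  H–H: 1 × 449 = 449
  Σ(formed) = 5013 kJ
ΔH = Σ(broken) − Σ(formed) = 5189 − 5013 = +176 kJ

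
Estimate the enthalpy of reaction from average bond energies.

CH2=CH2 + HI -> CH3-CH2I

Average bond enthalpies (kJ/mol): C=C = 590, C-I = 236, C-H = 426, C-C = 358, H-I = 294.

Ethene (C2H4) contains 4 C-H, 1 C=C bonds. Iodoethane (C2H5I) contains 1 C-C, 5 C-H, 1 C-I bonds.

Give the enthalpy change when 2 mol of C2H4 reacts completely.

Bonds broken (reactants):
  C-H: 4 × 426 = 1704
  C=C: 1 × 590 = 590
  H-I: 1 × 294 = 294
  Σ(broken) = 2588 kJ
Bonds formed (products):
  C-C: 1 × 358 = 358
  C-H: 5 × 426 = 2130
  C-I: 1 × 236 = 236
  Σ(formed) = 2724 kJ
ΔH = Σ(broken) − Σ(formed) = 2588 − 2724 = −136 kJ
For 2× the reaction as written: 2 × (−136) = −272 kJ

ΔH = −272 kJ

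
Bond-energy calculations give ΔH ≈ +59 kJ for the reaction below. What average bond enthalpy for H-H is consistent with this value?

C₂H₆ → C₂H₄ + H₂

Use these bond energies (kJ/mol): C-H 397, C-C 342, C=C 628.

Let D be the H-H bond energy.
Σ(broken) = 1×342 + 6×397 = 2724
Σ(formed) = 4×397 + 1×628 + 1×D = 2216 + D
ΔH = Σ(broken) − Σ(formed) = (2724) − (2216 + D) = +508 − D
Setting this equal to +59 kJ gives D = 449 kJ/mol.

D(H-H) ≈ 449 kJ/mol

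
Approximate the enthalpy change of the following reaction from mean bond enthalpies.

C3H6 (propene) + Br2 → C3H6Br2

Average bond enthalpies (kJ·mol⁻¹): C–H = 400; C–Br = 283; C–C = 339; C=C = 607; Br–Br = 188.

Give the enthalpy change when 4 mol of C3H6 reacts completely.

Bonds broken (reactants):
  Br–Br: 1 × 188 = 188
  C–C: 1 × 339 = 339
  C–H: 6 × 400 = 2400
  C=C: 1 × 607 = 607
  Σ(broken) = 3534 kJ
Bonds formed (products):
  C–Br: 2 × 283 = 566
  C–C: 2 × 339 = 678
  C–H: 6 × 400 = 2400
  Σ(formed) = 3644 kJ
ΔH = Σ(broken) − Σ(formed) = 3534 − 3644 = −110 kJ
For 4× the reaction as written: 4 × (−110) = −440 kJ

ΔH = −440 kJ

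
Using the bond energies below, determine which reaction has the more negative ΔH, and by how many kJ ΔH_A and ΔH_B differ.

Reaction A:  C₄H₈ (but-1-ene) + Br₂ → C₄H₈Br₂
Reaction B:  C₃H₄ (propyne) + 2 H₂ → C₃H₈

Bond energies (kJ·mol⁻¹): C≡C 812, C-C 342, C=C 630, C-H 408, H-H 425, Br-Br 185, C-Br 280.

Reaction B, by 225 kJ

Reaction A:
  Bonds broken (reactants):
    Br-Br: 1 × 185 = 185
    C-C: 2 × 342 = 684
    C-H: 8 × 408 = 3264
    C=C: 1 × 630 = 630
    Σ(broken) = 4763 kJ
  Bonds formed (products):
    C-Br: 2 × 280 = 560
    C-C: 3 × 342 = 1026
    C-H: 8 × 408 = 3264
    Σ(formed) = 4850 kJ
  ΔH_A = 4763 − 4850 = −87 kJ
Reaction B:
  Bonds broken (reactants):
    C≡C: 1 × 812 = 812
    C-C: 1 × 342 = 342
    C-H: 4 × 408 = 1632
    H-H: 2 × 425 = 850
    Σ(broken) = 3636 kJ
  Bonds formed (products):
    C-C: 2 × 342 = 684
    C-H: 8 × 408 = 3264
    Σ(formed) = 3948 kJ
  ΔH_B = 3636 − 3948 = −312 kJ
ΔH_A − ΔH_B = +225 kJ, so reaction B has the more negative ΔH; |ΔH_A − ΔH_B| = 225 kJ.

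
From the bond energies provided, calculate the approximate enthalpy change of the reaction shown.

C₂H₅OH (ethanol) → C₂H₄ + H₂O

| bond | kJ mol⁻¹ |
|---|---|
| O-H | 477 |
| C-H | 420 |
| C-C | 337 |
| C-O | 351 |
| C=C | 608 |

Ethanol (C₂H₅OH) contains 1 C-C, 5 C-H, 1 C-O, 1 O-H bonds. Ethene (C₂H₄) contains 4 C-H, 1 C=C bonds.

ΔH ≈ +23 kJ

Bonds broken (reactants):
  C-C: 1 × 337 = 337
  C-H: 5 × 420 = 2100
  C-O: 1 × 351 = 351
  O-H: 1 × 477 = 477
  Σ(broken) = 3265 kJ
Bonds formed (products):
  C-H: 4 × 420 = 1680
  C=C: 1 × 608 = 608
  O-H: 2 × 477 = 954
  Σ(formed) = 3242 kJ
ΔH = Σ(broken) − Σ(formed) = 3265 − 3242 = +23 kJ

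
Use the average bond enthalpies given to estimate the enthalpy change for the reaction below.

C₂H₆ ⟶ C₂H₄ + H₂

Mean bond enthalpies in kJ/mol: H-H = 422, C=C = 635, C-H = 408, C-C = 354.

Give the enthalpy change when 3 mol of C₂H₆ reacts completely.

ΔH = +339 kJ

Bonds broken (reactants):
  C-C: 1 × 354 = 354
  C-H: 6 × 408 = 2448
  Σ(broken) = 2802 kJ
Bonds formed (products):
  C-H: 4 × 408 = 1632
  C=C: 1 × 635 = 635
  H-H: 1 × 422 = 422
  Σ(formed) = 2689 kJ
ΔH = Σ(broken) − Σ(formed) = 2802 − 2689 = +113 kJ
For 3× the reaction as written: 3 × (+113) = +339 kJ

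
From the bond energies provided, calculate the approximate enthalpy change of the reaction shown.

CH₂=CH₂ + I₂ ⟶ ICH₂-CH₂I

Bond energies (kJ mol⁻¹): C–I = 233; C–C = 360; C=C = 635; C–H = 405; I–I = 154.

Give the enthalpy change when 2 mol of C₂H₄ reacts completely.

Bonds broken (reactants):
  C–H: 4 × 405 = 1620
  C=C: 1 × 635 = 635
  I–I: 1 × 154 = 154
  Σ(broken) = 2409 kJ
Bonds formed (products):
  C–C: 1 × 360 = 360
  C–H: 4 × 405 = 1620
  C–I: 2 × 233 = 466
  Σ(formed) = 2446 kJ
ΔH = Σ(broken) − Σ(formed) = 2409 − 2446 = −37 kJ
For 2× the reaction as written: 2 × (−37) = −74 kJ

ΔH = −74 kJ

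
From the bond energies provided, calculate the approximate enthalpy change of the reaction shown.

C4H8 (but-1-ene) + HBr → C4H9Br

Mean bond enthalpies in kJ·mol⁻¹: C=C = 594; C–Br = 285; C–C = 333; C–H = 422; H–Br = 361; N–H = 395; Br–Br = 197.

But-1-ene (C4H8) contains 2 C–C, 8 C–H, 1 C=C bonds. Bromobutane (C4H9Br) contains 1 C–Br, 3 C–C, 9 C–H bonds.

Bonds broken (reactants):
  C–C: 2 × 333 = 666
  C–H: 8 × 422 = 3376
  C=C: 1 × 594 = 594
  H–Br: 1 × 361 = 361
  Σ(broken) = 4997 kJ
Bonds formed (products):
  C–Br: 1 × 285 = 285
  C–C: 3 × 333 = 999
  C–H: 9 × 422 = 3798
  Σ(formed) = 5082 kJ
ΔH = Σ(broken) − Σ(formed) = 4997 − 5082 = −85 kJ

ΔH ≈ −85 kJ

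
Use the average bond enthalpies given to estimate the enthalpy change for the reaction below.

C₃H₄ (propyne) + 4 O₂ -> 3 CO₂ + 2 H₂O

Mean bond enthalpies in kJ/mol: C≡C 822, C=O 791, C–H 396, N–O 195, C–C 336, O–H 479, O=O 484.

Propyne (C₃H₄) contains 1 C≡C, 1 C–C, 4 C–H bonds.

Bonds broken (reactants):
  C≡C: 1 × 822 = 822
  C–C: 1 × 336 = 336
  C–H: 4 × 396 = 1584
  O=O: 4 × 484 = 1936
  Σ(broken) = 4678 kJ
Bonds formed (products):
  C=O: 6 × 791 = 4746
  O–H: 4 × 479 = 1916
  Σ(formed) = 6662 kJ
ΔH = Σ(broken) − Σ(formed) = 4678 − 6662 = −1984 kJ

ΔH ≈ −1984 kJ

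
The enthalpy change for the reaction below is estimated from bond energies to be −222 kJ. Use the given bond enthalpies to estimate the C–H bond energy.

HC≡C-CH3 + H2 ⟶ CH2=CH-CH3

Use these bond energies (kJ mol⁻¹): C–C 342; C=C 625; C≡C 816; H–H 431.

D(C–H) ≈ 422 kJ/mol

Let D be the C–H bond energy.
Σ(broken) = 1×816 + 1×342 + 4×D + 1×431 = 1589 + 4D
Σ(formed) = 1×342 + 6×D + 1×625 = 967 + 6D
ΔH = Σ(broken) − Σ(formed) = (1589 + 4D) − (967 + 6D) = +622 − 2D
Setting this equal to −222 kJ gives 2D = 844, so D = 422 kJ/mol.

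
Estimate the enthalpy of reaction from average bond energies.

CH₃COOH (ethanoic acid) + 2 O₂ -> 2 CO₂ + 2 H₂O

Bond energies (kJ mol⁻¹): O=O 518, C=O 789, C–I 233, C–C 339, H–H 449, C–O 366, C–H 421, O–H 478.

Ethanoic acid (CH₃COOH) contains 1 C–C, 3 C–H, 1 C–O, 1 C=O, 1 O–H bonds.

ΔH ≈ −797 kJ

Bonds broken (reactants):
  C–C: 1 × 339 = 339
  C–H: 3 × 421 = 1263
  C–O: 1 × 366 = 366
  C=O: 1 × 789 = 789
  O–H: 1 × 478 = 478
  O=O: 2 × 518 = 1036
  Σ(broken) = 4271 kJ
Bonds formed (products):
  C=O: 4 × 789 = 3156
  O–H: 4 × 478 = 1912
  Σ(formed) = 5068 kJ
ΔH = Σ(broken) − Σ(formed) = 4271 − 5068 = −797 kJ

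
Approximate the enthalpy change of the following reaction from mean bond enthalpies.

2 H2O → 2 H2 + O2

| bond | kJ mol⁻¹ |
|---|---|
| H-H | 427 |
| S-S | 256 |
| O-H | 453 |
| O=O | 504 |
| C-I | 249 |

ΔH ≈ +454 kJ

Bonds broken (reactants):
  O-H: 4 × 453 = 1812
  Σ(broken) = 1812 kJ
Bonds formed (products):
  H-H: 2 × 427 = 854
  O=O: 1 × 504 = 504
  Σ(formed) = 1358 kJ
ΔH = Σ(broken) − Σ(formed) = 1812 − 1358 = +454 kJ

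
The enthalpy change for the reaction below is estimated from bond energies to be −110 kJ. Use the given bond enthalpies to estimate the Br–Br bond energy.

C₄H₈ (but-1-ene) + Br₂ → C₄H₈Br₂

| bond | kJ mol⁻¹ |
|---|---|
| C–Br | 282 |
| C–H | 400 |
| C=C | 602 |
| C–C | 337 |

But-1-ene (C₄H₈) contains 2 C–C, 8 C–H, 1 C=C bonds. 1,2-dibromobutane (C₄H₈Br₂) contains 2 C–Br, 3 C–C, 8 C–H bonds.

D(Br–Br) ≈ 189 kJ/mol

Let D be the Br–Br bond energy.
Σ(broken) = 1×D + 2×337 + 8×400 + 1×602 = 4476 + D
Σ(formed) = 2×282 + 3×337 + 8×400 = 4775
ΔH = Σ(broken) − Σ(formed) = (4476 + D) − (4775) = −299 + D
Setting this equal to −110 kJ gives D = 189 kJ/mol.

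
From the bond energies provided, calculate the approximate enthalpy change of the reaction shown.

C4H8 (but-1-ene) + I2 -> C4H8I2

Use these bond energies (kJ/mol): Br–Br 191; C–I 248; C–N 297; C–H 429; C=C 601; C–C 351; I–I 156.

Bonds broken (reactants):
  C–C: 2 × 351 = 702
  C–H: 8 × 429 = 3432
  C=C: 1 × 601 = 601
  I–I: 1 × 156 = 156
  Σ(broken) = 4891 kJ
Bonds formed (products):
  C–C: 3 × 351 = 1053
  C–H: 8 × 429 = 3432
  C–I: 2 × 248 = 496
  Σ(formed) = 4981 kJ
ΔH = Σ(broken) − Σ(formed) = 4891 − 4981 = −90 kJ

ΔH ≈ −90 kJ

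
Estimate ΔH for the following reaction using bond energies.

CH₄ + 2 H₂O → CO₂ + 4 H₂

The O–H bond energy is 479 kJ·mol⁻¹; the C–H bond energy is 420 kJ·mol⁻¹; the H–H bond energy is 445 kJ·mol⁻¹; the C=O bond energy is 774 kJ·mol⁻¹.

Bonds broken (reactants):
  C–H: 4 × 420 = 1680
  O–H: 4 × 479 = 1916
  Σ(broken) = 3596 kJ
Bonds formed (products):
  C=O: 2 × 774 = 1548
  H–H: 4 × 445 = 1780
  Σ(formed) = 3328 kJ
ΔH = Σ(broken) − Σ(formed) = 3596 − 3328 = +268 kJ

ΔH ≈ +268 kJ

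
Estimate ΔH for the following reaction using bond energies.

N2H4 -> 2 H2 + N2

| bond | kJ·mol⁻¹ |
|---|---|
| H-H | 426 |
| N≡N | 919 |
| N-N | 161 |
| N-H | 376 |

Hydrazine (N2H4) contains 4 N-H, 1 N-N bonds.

Bonds broken (reactants):
  N-H: 4 × 376 = 1504
  N-N: 1 × 161 = 161
  Σ(broken) = 1665 kJ
Bonds formed (products):
  H-H: 2 × 426 = 852
  N≡N: 1 × 919 = 919
  Σ(formed) = 1771 kJ
ΔH = Σ(broken) − Σ(formed) = 1665 − 1771 = −106 kJ

ΔH ≈ −106 kJ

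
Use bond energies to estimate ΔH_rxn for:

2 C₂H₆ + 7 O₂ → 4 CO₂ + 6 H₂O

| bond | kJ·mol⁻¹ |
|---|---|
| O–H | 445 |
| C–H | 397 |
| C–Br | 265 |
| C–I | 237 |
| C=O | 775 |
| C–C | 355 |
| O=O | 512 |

ΔH ≈ −2482 kJ

Bonds broken (reactants):
  C–C: 2 × 355 = 710
  C–H: 12 × 397 = 4764
  O=O: 7 × 512 = 3584
  Σ(broken) = 9058 kJ
Bonds formed (products):
  C=O: 8 × 775 = 6200
  O–H: 12 × 445 = 5340
  Σ(formed) = 11540 kJ
ΔH = Σ(broken) − Σ(formed) = 9058 − 11540 = −2482 kJ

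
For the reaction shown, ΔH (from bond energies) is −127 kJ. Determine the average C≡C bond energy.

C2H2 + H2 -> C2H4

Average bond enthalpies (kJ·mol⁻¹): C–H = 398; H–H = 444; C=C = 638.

Let D be the C≡C bond energy.
Σ(broken) = 1×D + 2×398 + 1×444 = 1240 + D
Σ(formed) = 4×398 + 1×638 = 2230
ΔH = Σ(broken) − Σ(formed) = (1240 + D) − (2230) = −990 + D
Setting this equal to −127 kJ gives D = 863 kJ/mol.

D(C≡C) ≈ 863 kJ/mol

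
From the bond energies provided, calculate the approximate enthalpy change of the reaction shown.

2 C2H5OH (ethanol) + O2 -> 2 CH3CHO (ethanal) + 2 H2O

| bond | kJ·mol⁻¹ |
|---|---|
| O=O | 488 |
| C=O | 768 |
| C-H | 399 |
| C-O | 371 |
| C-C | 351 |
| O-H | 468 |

ΔH ≈ −444 kJ

Bonds broken (reactants):
  C-C: 2 × 351 = 702
  C-H: 10 × 399 = 3990
  C-O: 2 × 371 = 742
  O-H: 2 × 468 = 936
  O=O: 1 × 488 = 488
  Σ(broken) = 6858 kJ
Bonds formed (products):
  C-C: 2 × 351 = 702
  C-H: 8 × 399 = 3192
  C=O: 2 × 768 = 1536
  O-H: 4 × 468 = 1872
  Σ(formed) = 7302 kJ
ΔH = Σ(broken) − Σ(formed) = 6858 − 7302 = −444 kJ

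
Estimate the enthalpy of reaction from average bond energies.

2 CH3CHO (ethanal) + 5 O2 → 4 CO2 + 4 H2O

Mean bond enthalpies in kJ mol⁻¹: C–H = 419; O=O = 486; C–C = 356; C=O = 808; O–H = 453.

ΔH ≈ −1978 kJ

Bonds broken (reactants):
  C–C: 2 × 356 = 712
  C–H: 8 × 419 = 3352
  C=O: 2 × 808 = 1616
  O=O: 5 × 486 = 2430
  Σ(broken) = 8110 kJ
Bonds formed (products):
  C=O: 8 × 808 = 6464
  O–H: 8 × 453 = 3624
  Σ(formed) = 10088 kJ
ΔH = Σ(broken) − Σ(formed) = 8110 − 10088 = −1978 kJ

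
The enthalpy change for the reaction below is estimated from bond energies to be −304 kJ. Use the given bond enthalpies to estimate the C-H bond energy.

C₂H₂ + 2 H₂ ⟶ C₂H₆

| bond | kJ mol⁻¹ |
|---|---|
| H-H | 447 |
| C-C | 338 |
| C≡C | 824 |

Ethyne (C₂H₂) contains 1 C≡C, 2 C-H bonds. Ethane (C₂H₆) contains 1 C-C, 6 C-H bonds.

D(C-H) ≈ 421 kJ/mol

Let D be the C-H bond energy.
Σ(broken) = 1×824 + 2×D + 2×447 = 1718 + 2D
Σ(formed) = 1×338 + 6×D = 338 + 6D
ΔH = Σ(broken) − Σ(formed) = (1718 + 2D) − (338 + 6D) = +1380 − 4D
Setting this equal to −304 kJ gives 4D = 1684, so D = 421 kJ/mol.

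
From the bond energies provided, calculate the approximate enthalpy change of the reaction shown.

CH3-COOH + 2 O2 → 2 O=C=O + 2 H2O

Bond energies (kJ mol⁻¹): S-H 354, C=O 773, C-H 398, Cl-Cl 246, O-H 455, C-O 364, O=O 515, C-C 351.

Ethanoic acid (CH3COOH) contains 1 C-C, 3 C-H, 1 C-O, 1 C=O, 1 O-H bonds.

ΔH ≈ −745 kJ

Bonds broken (reactants):
  C-C: 1 × 351 = 351
  C-H: 3 × 398 = 1194
  C-O: 1 × 364 = 364
  C=O: 1 × 773 = 773
  O-H: 1 × 455 = 455
  O=O: 2 × 515 = 1030
  Σ(broken) = 4167 kJ
Bonds formed (products):
  C=O: 4 × 773 = 3092
  O-H: 4 × 455 = 1820
  Σ(formed) = 4912 kJ
ΔH = Σ(broken) − Σ(formed) = 4167 − 4912 = −745 kJ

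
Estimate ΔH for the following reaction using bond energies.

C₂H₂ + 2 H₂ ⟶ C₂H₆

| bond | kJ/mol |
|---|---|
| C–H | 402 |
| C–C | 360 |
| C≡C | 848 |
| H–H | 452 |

ΔH ≈ −216 kJ

Bonds broken (reactants):
  C≡C: 1 × 848 = 848
  C–H: 2 × 402 = 804
  H–H: 2 × 452 = 904
  Σ(broken) = 2556 kJ
Bonds formed (products):
  C–C: 1 × 360 = 360
  C–H: 6 × 402 = 2412
  Σ(formed) = 2772 kJ
ΔH = Σ(broken) − Σ(formed) = 2556 − 2772 = −216 kJ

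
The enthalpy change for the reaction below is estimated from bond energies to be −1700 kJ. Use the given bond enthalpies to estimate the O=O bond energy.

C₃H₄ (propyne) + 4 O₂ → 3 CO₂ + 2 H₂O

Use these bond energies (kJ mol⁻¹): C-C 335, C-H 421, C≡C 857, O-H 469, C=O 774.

Let D be the O=O bond energy.
Σ(broken) = 1×857 + 1×335 + 4×421 + 4×D = 2876 + 4D
Σ(formed) = 6×774 + 4×469 = 6520
ΔH = Σ(broken) − Σ(formed) = (2876 + 4D) − (6520) = −3644 + 4D
Setting this equal to −1700 kJ gives 4D = 1944, so D = 486 kJ/mol.

D(O=O) ≈ 486 kJ/mol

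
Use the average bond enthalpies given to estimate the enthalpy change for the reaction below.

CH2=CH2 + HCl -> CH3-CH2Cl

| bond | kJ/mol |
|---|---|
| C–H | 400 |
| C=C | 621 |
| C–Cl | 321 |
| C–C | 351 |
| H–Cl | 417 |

ΔH ≈ −34 kJ

Bonds broken (reactants):
  C–H: 4 × 400 = 1600
  C=C: 1 × 621 = 621
  H–Cl: 1 × 417 = 417
  Σ(broken) = 2638 kJ
Bonds formed (products):
  C–C: 1 × 351 = 351
  C–Cl: 1 × 321 = 321
  C–H: 5 × 400 = 2000
  Σ(formed) = 2672 kJ
ΔH = Σ(broken) − Σ(formed) = 2638 − 2672 = −34 kJ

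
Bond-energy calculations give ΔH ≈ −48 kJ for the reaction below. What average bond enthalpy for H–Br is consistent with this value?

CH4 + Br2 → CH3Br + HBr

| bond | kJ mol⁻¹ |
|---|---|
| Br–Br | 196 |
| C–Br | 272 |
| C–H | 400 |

D(H–Br) ≈ 372 kJ/mol

Let D be the H–Br bond energy.
Σ(broken) = 1×196 + 4×400 = 1796
Σ(formed) = 1×272 + 3×400 + 1×D = 1472 + D
ΔH = Σ(broken) − Σ(formed) = (1796) − (1472 + D) = +324 − D
Setting this equal to −48 kJ gives D = 372 kJ/mol.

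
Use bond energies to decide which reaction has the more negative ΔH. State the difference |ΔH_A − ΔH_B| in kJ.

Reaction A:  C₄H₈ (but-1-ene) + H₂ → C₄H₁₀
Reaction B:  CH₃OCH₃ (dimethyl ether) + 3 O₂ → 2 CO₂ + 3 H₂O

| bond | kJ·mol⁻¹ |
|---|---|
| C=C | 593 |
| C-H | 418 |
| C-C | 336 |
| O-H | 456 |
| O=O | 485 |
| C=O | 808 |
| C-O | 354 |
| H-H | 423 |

Reaction A:
  Bonds broken (reactants):
    C-C: 2 × 336 = 672
    C-H: 8 × 418 = 3344
    C=C: 1 × 593 = 593
    H-H: 1 × 423 = 423
    Σ(broken) = 5032 kJ
  Bonds formed (products):
    C-C: 3 × 336 = 1008
    C-H: 10 × 418 = 4180
    Σ(formed) = 5188 kJ
  ΔH_A = 5032 − 5188 = −156 kJ
Reaction B:
  Bonds broken (reactants):
    C-H: 6 × 418 = 2508
    C-O: 2 × 354 = 708
    O=O: 3 × 485 = 1455
    Σ(broken) = 4671 kJ
  Bonds formed (products):
    C=O: 4 × 808 = 3232
    O-H: 6 × 456 = 2736
    Σ(formed) = 5968 kJ
  ΔH_B = 4671 − 5968 = −1297 kJ
ΔH_A − ΔH_B = +1141 kJ, so reaction B has the more negative ΔH; |ΔH_A − ΔH_B| = 1141 kJ.

Reaction B, by 1141 kJ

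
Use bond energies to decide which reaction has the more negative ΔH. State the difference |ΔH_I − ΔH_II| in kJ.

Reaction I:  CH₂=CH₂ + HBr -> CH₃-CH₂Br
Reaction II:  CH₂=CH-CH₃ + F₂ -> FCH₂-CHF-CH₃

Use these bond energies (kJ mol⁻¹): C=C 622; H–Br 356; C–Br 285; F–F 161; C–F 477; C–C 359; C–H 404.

Reaction II, by 460 kJ

Reaction I:
  Bonds broken (reactants):
    C–H: 4 × 404 = 1616
    C=C: 1 × 622 = 622
    H–Br: 1 × 356 = 356
    Σ(broken) = 2594 kJ
  Bonds formed (products):
    C–Br: 1 × 285 = 285
    C–C: 1 × 359 = 359
    C–H: 5 × 404 = 2020
    Σ(formed) = 2664 kJ
  ΔH_I = 2594 − 2664 = −70 kJ
Reaction II:
  Bonds broken (reactants):
    C–C: 1 × 359 = 359
    C–H: 6 × 404 = 2424
    C=C: 1 × 622 = 622
    F–F: 1 × 161 = 161
    Σ(broken) = 3566 kJ
  Bonds formed (products):
    C–C: 2 × 359 = 718
    C–F: 2 × 477 = 954
    C–H: 6 × 404 = 2424
    Σ(formed) = 4096 kJ
  ΔH_II = 3566 − 4096 = −530 kJ
ΔH_I − ΔH_II = +460 kJ, so reaction II has the more negative ΔH; |ΔH_I − ΔH_II| = 460 kJ.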